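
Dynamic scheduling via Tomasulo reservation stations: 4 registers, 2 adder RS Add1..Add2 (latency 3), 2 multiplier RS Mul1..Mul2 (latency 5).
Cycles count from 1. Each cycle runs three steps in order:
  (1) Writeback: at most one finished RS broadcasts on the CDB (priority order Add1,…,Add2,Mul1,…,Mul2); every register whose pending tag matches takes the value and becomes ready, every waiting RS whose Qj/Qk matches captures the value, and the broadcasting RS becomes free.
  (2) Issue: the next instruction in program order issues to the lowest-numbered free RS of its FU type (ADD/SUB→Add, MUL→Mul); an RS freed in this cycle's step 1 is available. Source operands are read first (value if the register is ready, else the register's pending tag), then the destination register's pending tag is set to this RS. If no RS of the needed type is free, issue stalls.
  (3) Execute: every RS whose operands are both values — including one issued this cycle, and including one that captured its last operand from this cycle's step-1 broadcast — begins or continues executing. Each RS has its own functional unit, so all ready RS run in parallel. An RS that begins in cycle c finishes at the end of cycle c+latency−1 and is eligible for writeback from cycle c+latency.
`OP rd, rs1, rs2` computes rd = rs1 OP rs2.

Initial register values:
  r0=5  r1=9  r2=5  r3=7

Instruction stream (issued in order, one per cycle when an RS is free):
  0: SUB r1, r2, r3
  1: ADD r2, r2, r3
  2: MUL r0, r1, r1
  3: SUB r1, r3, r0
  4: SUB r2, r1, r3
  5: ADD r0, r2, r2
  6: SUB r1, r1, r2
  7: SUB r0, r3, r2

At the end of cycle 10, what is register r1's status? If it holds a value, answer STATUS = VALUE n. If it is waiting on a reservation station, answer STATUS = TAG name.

STATUS = TAG Add1

c1: issue SUB r1<-Add1 | r0:5,r1:Add1,r2:5,r3:7
c2: issue ADD r2<-Add2 | r0:5,r1:Add1,r2:Add2,r3:7
c3: issue MUL r0<-Mul1 | r0:Mul1,r1:Add1,r2:Add2,r3:7
c4: CDB Add1=-2; issue SUB r1<-Add1 | r0:Mul1,r1:Add1,r2:Add2,r3:7
c5: CDB Add2=12; issue SUB r2<-Add2 | r0:Mul1,r1:Add1,r2:Add2,r3:7
c6: stall | r0:Mul1,r1:Add1,r2:Add2,r3:7
c7: stall | r0:Mul1,r1:Add1,r2:Add2,r3:7
c8: stall | r0:Mul1,r1:Add1,r2:Add2,r3:7
c9: CDB Mul1=4; stall | r0:4,r1:Add1,r2:Add2,r3:7
c10: stall | r0:4,r1:Add1,r2:Add2,r3:7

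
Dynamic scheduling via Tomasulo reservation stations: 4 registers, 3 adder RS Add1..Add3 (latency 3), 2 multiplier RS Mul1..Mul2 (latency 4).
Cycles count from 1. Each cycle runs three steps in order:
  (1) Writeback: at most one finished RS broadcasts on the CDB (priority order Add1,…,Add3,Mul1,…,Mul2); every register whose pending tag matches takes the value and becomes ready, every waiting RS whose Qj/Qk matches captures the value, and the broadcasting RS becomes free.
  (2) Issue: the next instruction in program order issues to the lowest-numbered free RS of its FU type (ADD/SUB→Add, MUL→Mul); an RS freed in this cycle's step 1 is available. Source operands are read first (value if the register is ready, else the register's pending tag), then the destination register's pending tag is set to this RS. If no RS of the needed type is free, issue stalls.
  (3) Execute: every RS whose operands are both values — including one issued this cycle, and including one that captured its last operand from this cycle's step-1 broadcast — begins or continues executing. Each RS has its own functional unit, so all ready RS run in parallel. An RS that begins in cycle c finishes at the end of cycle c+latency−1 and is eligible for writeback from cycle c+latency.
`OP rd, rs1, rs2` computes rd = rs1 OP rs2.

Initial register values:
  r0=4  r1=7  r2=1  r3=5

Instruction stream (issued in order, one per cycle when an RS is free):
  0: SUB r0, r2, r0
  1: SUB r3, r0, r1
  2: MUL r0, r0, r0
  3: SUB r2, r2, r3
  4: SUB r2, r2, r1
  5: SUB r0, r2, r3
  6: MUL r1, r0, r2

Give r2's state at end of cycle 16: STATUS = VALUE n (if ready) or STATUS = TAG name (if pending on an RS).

  c1: issue SUB r0<-Add1  regs: r0:Add1,r1:7,r2:1,r3:5
  c2: issue SUB r3<-Add2  regs: r0:Add1,r1:7,r2:1,r3:Add2
  c3: issue MUL r0<-Mul1  regs: r0:Mul1,r1:7,r2:1,r3:Add2
  c4: CDB Add1=-3; issue SUB r2<-Add1  regs: r0:Mul1,r1:7,r2:Add1,r3:Add2
  c5: issue SUB r2<-Add3  regs: r0:Mul1,r1:7,r2:Add3,r3:Add2
  c6: stall  regs: r0:Mul1,r1:7,r2:Add3,r3:Add2
  c7: CDB Add2=-10; issue SUB r0<-Add2  regs: r0:Add2,r1:7,r2:Add3,r3:-10
  c8: CDB Mul1=9; issue MUL r1<-Mul1  regs: r0:Add2,r1:Mul1,r2:Add3,r3:-10
  c9: -  regs: r0:Add2,r1:Mul1,r2:Add3,r3:-10
  c10: CDB Add1=11  regs: r0:Add2,r1:Mul1,r2:Add3,r3:-10
  c11: -  regs: r0:Add2,r1:Mul1,r2:Add3,r3:-10
  c12: -  regs: r0:Add2,r1:Mul1,r2:Add3,r3:-10
  c13: CDB Add3=4  regs: r0:Add2,r1:Mul1,r2:4,r3:-10
  c14: -  regs: r0:Add2,r1:Mul1,r2:4,r3:-10
  c15: -  regs: r0:Add2,r1:Mul1,r2:4,r3:-10
  c16: CDB Add2=14  regs: r0:14,r1:Mul1,r2:4,r3:-10

STATUS = VALUE 4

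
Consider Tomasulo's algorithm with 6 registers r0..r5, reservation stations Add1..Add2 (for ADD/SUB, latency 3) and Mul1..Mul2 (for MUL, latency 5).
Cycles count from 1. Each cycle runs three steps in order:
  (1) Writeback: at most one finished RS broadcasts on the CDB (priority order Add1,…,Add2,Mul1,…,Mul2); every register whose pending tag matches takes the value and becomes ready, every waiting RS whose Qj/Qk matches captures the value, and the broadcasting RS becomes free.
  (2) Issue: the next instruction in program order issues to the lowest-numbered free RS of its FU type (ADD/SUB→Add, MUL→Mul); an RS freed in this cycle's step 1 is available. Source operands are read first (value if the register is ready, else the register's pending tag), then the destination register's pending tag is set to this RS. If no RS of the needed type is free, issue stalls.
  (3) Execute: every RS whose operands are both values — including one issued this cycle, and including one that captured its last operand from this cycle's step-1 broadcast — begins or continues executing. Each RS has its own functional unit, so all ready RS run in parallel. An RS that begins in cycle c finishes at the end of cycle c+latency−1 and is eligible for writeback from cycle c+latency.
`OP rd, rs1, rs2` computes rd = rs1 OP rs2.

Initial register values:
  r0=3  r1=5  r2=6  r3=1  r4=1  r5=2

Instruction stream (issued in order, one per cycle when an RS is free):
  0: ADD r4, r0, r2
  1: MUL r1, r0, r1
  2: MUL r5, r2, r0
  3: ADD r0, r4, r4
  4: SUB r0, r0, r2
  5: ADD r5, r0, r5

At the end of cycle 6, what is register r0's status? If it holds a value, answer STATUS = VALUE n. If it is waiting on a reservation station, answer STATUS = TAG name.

  c1: issue ADD r4<-Add1  regs: r0:3,r1:5,r2:6,r3:1,r4:Add1,r5:2
  c2: issue MUL r1<-Mul1  regs: r0:3,r1:Mul1,r2:6,r3:1,r4:Add1,r5:2
  c3: issue MUL r5<-Mul2  regs: r0:3,r1:Mul1,r2:6,r3:1,r4:Add1,r5:Mul2
  c4: CDB Add1=9; issue ADD r0<-Add1  regs: r0:Add1,r1:Mul1,r2:6,r3:1,r4:9,r5:Mul2
  c5: issue SUB r0<-Add2  regs: r0:Add2,r1:Mul1,r2:6,r3:1,r4:9,r5:Mul2
  c6: stall  regs: r0:Add2,r1:Mul1,r2:6,r3:1,r4:9,r5:Mul2

STATUS = TAG Add2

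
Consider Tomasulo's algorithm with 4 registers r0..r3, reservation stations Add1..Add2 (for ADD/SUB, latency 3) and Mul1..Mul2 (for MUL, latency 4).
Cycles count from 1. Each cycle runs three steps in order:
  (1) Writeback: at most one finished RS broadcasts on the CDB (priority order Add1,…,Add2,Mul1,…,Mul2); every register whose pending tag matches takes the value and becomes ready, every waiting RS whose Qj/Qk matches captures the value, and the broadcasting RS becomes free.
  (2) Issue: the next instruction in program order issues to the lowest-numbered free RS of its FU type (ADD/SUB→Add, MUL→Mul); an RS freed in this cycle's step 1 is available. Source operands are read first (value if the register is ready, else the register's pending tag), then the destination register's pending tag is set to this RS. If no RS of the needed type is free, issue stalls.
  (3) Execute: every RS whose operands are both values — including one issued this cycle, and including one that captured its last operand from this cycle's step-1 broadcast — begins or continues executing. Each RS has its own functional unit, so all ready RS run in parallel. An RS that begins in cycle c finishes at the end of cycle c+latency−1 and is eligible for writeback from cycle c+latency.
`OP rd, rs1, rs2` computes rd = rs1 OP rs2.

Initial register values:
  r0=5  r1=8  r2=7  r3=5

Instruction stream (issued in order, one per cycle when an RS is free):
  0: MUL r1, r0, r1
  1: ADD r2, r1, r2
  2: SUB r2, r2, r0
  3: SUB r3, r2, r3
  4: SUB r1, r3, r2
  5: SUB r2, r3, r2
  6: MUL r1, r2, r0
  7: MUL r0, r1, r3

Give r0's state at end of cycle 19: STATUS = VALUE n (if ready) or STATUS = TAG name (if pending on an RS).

cycle 1: issue MUL r1<-Mul1 // r0:5,r1:Mul1,r2:7,r3:5
cycle 2: issue ADD r2<-Add1 // r0:5,r1:Mul1,r2:Add1,r3:5
cycle 3: issue SUB r2<-Add2 // r0:5,r1:Mul1,r2:Add2,r3:5
cycle 4: stall // r0:5,r1:Mul1,r2:Add2,r3:5
cycle 5: CDB Mul1=40; stall // r0:5,r1:40,r2:Add2,r3:5
cycle 6: stall // r0:5,r1:40,r2:Add2,r3:5
cycle 7: stall // r0:5,r1:40,r2:Add2,r3:5
cycle 8: CDB Add1=47; issue SUB r3<-Add1 // r0:5,r1:40,r2:Add2,r3:Add1
cycle 9: stall // r0:5,r1:40,r2:Add2,r3:Add1
cycle 10: stall // r0:5,r1:40,r2:Add2,r3:Add1
cycle 11: CDB Add2=42; issue SUB r1<-Add2 // r0:5,r1:Add2,r2:42,r3:Add1
cycle 12: stall // r0:5,r1:Add2,r2:42,r3:Add1
cycle 13: stall // r0:5,r1:Add2,r2:42,r3:Add1
cycle 14: CDB Add1=37; issue SUB r2<-Add1 // r0:5,r1:Add2,r2:Add1,r3:37
cycle 15: issue MUL r1<-Mul1 // r0:5,r1:Mul1,r2:Add1,r3:37
cycle 16: issue MUL r0<-Mul2 // r0:Mul2,r1:Mul1,r2:Add1,r3:37
cycle 17: CDB Add1=-5 // r0:Mul2,r1:Mul1,r2:-5,r3:37
cycle 18: CDB Add2=-5 // r0:Mul2,r1:Mul1,r2:-5,r3:37
cycle 19: - // r0:Mul2,r1:Mul1,r2:-5,r3:37

STATUS = TAG Mul2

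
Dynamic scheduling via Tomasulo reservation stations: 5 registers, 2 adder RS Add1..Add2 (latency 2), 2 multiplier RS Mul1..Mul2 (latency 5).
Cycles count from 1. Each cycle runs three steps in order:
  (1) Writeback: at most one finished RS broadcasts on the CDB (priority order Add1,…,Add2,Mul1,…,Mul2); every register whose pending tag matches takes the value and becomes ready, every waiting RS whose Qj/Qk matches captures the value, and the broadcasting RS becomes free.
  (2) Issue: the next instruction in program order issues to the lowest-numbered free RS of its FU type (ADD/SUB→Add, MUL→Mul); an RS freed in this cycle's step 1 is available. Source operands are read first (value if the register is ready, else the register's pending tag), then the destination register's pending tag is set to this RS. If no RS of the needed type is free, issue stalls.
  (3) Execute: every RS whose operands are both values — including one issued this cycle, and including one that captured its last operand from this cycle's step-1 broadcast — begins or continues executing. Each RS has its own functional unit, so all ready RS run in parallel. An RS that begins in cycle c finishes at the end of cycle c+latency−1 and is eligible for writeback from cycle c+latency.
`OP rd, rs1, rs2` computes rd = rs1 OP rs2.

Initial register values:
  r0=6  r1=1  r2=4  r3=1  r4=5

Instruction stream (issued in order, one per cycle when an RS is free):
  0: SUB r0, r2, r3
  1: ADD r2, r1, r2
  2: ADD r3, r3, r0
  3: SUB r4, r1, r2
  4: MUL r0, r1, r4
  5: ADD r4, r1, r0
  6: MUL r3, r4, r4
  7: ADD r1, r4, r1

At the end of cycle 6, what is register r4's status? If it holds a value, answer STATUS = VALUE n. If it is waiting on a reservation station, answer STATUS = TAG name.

cycle 1: issue SUB r0<-Add1 // r0:Add1,r1:1,r2:4,r3:1,r4:5
cycle 2: issue ADD r2<-Add2 // r0:Add1,r1:1,r2:Add2,r3:1,r4:5
cycle 3: CDB Add1=3; issue ADD r3<-Add1 // r0:3,r1:1,r2:Add2,r3:Add1,r4:5
cycle 4: CDB Add2=5; issue SUB r4<-Add2 // r0:3,r1:1,r2:5,r3:Add1,r4:Add2
cycle 5: CDB Add1=4; issue MUL r0<-Mul1 // r0:Mul1,r1:1,r2:5,r3:4,r4:Add2
cycle 6: CDB Add2=-4; issue ADD r4<-Add1 // r0:Mul1,r1:1,r2:5,r3:4,r4:Add1

STATUS = TAG Add1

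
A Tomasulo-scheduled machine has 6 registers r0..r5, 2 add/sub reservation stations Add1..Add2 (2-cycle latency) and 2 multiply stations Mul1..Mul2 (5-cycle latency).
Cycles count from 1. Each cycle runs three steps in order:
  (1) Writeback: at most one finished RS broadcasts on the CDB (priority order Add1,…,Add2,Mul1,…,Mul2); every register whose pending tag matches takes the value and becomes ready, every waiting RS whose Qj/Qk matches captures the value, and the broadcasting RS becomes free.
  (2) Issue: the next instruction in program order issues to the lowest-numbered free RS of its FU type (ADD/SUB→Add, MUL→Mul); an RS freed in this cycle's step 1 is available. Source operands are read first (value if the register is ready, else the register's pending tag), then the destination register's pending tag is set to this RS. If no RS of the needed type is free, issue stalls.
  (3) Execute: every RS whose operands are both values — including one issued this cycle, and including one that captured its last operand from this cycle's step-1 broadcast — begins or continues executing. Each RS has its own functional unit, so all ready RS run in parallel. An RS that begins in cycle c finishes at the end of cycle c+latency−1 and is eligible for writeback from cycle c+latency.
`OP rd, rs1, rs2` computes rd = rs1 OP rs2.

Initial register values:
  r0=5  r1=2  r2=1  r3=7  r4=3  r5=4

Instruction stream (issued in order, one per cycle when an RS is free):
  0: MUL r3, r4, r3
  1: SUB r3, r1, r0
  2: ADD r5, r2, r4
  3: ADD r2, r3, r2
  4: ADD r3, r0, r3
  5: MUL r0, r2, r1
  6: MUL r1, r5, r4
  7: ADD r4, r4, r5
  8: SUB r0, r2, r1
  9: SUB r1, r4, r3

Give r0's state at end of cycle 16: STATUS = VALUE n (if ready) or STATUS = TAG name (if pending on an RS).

STATUS = VALUE -14

c1: issue MUL r3<-Mul1 | r0:5,r1:2,r2:1,r3:Mul1,r4:3,r5:4
c2: issue SUB r3<-Add1 | r0:5,r1:2,r2:1,r3:Add1,r4:3,r5:4
c3: issue ADD r5<-Add2 | r0:5,r1:2,r2:1,r3:Add1,r4:3,r5:Add2
c4: CDB Add1=-3; issue ADD r2<-Add1 | r0:5,r1:2,r2:Add1,r3:-3,r4:3,r5:Add2
c5: CDB Add2=4; issue ADD r3<-Add2 | r0:5,r1:2,r2:Add1,r3:Add2,r4:3,r5:4
c6: CDB Add1=-2; issue MUL r0<-Mul2 | r0:Mul2,r1:2,r2:-2,r3:Add2,r4:3,r5:4
c7: CDB Add2=2; stall | r0:Mul2,r1:2,r2:-2,r3:2,r4:3,r5:4
c8: CDB Mul1=21; issue MUL r1<-Mul1 | r0:Mul2,r1:Mul1,r2:-2,r3:2,r4:3,r5:4
c9: issue ADD r4<-Add1 | r0:Mul2,r1:Mul1,r2:-2,r3:2,r4:Add1,r5:4
c10: issue SUB r0<-Add2 | r0:Add2,r1:Mul1,r2:-2,r3:2,r4:Add1,r5:4
c11: CDB Add1=7; issue SUB r1<-Add1 | r0:Add2,r1:Add1,r2:-2,r3:2,r4:7,r5:4
c12: CDB Mul2=-4 | r0:Add2,r1:Add1,r2:-2,r3:2,r4:7,r5:4
c13: CDB Add1=5 | r0:Add2,r1:5,r2:-2,r3:2,r4:7,r5:4
c14: CDB Mul1=12 | r0:Add2,r1:5,r2:-2,r3:2,r4:7,r5:4
c15: - | r0:Add2,r1:5,r2:-2,r3:2,r4:7,r5:4
c16: CDB Add2=-14 | r0:-14,r1:5,r2:-2,r3:2,r4:7,r5:4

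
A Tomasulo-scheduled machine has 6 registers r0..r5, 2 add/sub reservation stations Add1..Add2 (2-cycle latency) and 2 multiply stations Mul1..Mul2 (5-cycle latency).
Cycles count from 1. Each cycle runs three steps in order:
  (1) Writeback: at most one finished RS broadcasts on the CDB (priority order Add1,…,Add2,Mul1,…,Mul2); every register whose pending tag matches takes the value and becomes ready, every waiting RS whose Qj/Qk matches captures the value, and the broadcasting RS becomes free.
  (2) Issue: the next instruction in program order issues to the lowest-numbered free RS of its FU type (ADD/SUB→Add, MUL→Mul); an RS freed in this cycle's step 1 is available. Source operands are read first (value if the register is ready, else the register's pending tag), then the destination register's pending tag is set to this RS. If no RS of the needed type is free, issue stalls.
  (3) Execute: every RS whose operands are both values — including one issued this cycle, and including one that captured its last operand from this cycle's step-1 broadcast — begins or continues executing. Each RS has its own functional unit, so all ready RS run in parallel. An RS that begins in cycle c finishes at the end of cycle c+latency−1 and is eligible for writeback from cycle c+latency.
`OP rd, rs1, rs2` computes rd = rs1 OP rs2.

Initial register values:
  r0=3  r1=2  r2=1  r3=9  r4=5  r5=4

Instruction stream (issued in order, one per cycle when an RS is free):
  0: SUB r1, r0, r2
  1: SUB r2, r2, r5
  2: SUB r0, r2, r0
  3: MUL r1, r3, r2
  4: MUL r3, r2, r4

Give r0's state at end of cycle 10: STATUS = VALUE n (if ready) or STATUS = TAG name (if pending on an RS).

cycle 1: issue SUB r1<-Add1 // r0:3,r1:Add1,r2:1,r3:9,r4:5,r5:4
cycle 2: issue SUB r2<-Add2 // r0:3,r1:Add1,r2:Add2,r3:9,r4:5,r5:4
cycle 3: CDB Add1=2; issue SUB r0<-Add1 // r0:Add1,r1:2,r2:Add2,r3:9,r4:5,r5:4
cycle 4: CDB Add2=-3; issue MUL r1<-Mul1 // r0:Add1,r1:Mul1,r2:-3,r3:9,r4:5,r5:4
cycle 5: issue MUL r3<-Mul2 // r0:Add1,r1:Mul1,r2:-3,r3:Mul2,r4:5,r5:4
cycle 6: CDB Add1=-6 // r0:-6,r1:Mul1,r2:-3,r3:Mul2,r4:5,r5:4
cycle 7: - // r0:-6,r1:Mul1,r2:-3,r3:Mul2,r4:5,r5:4
cycle 8: - // r0:-6,r1:Mul1,r2:-3,r3:Mul2,r4:5,r5:4
cycle 9: CDB Mul1=-27 // r0:-6,r1:-27,r2:-3,r3:Mul2,r4:5,r5:4
cycle 10: CDB Mul2=-15 // r0:-6,r1:-27,r2:-3,r3:-15,r4:5,r5:4

STATUS = VALUE -6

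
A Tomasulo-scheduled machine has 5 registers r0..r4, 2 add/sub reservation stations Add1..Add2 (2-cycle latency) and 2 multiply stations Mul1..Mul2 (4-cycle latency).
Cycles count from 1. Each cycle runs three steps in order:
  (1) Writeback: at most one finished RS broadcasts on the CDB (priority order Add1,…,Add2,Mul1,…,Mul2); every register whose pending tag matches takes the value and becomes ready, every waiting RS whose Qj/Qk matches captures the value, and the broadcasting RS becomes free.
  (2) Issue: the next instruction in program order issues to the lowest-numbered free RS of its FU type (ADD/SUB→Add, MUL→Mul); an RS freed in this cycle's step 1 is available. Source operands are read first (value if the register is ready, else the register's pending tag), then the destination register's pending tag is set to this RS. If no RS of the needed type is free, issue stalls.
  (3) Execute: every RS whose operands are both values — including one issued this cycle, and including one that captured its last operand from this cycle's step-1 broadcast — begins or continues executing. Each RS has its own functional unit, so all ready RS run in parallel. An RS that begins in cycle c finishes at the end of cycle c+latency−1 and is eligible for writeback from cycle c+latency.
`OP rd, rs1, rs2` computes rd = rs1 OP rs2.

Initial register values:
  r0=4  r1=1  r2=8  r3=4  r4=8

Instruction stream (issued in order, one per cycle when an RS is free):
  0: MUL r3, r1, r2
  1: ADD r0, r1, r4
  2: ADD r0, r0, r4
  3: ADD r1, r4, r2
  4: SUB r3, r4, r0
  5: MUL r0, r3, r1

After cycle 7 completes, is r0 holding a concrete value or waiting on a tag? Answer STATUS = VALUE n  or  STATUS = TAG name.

cycle 1: issue MUL r3<-Mul1 // r0:4,r1:1,r2:8,r3:Mul1,r4:8
cycle 2: issue ADD r0<-Add1 // r0:Add1,r1:1,r2:8,r3:Mul1,r4:8
cycle 3: issue ADD r0<-Add2 // r0:Add2,r1:1,r2:8,r3:Mul1,r4:8
cycle 4: CDB Add1=9; issue ADD r1<-Add1 // r0:Add2,r1:Add1,r2:8,r3:Mul1,r4:8
cycle 5: CDB Mul1=8; stall // r0:Add2,r1:Add1,r2:8,r3:8,r4:8
cycle 6: CDB Add1=16; issue SUB r3<-Add1 // r0:Add2,r1:16,r2:8,r3:Add1,r4:8
cycle 7: CDB Add2=17; issue MUL r0<-Mul1 // r0:Mul1,r1:16,r2:8,r3:Add1,r4:8

STATUS = TAG Mul1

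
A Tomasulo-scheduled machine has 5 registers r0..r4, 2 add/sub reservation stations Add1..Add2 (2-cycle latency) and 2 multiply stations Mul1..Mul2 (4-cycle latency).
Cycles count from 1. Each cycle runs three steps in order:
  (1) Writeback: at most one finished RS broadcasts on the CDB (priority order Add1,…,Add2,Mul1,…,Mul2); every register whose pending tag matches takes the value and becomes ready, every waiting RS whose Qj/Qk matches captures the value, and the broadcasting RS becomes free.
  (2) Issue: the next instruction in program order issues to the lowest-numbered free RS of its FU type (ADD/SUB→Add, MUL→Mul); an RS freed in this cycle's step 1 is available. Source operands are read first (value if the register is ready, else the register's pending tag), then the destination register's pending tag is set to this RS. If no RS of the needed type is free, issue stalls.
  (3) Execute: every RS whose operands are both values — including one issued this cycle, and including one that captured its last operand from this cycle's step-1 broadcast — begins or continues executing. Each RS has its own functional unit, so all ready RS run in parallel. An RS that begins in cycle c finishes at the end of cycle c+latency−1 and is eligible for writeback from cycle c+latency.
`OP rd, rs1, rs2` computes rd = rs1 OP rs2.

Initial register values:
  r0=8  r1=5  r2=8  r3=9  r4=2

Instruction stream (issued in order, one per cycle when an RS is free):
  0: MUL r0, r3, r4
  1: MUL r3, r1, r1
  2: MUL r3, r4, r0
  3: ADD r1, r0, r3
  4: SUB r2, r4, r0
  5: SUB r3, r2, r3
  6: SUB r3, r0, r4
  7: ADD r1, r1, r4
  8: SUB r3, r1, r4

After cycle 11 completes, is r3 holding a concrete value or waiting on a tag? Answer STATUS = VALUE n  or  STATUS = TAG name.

c1: issue MUL r0<-Mul1 | r0:Mul1,r1:5,r2:8,r3:9,r4:2
c2: issue MUL r3<-Mul2 | r0:Mul1,r1:5,r2:8,r3:Mul2,r4:2
c3: stall | r0:Mul1,r1:5,r2:8,r3:Mul2,r4:2
c4: stall | r0:Mul1,r1:5,r2:8,r3:Mul2,r4:2
c5: CDB Mul1=18; issue MUL r3<-Mul1 | r0:18,r1:5,r2:8,r3:Mul1,r4:2
c6: CDB Mul2=25; issue ADD r1<-Add1 | r0:18,r1:Add1,r2:8,r3:Mul1,r4:2
c7: issue SUB r2<-Add2 | r0:18,r1:Add1,r2:Add2,r3:Mul1,r4:2
c8: stall | r0:18,r1:Add1,r2:Add2,r3:Mul1,r4:2
c9: CDB Add2=-16; issue SUB r3<-Add2 | r0:18,r1:Add1,r2:-16,r3:Add2,r4:2
c10: CDB Mul1=36; stall | r0:18,r1:Add1,r2:-16,r3:Add2,r4:2
c11: stall | r0:18,r1:Add1,r2:-16,r3:Add2,r4:2

STATUS = TAG Add2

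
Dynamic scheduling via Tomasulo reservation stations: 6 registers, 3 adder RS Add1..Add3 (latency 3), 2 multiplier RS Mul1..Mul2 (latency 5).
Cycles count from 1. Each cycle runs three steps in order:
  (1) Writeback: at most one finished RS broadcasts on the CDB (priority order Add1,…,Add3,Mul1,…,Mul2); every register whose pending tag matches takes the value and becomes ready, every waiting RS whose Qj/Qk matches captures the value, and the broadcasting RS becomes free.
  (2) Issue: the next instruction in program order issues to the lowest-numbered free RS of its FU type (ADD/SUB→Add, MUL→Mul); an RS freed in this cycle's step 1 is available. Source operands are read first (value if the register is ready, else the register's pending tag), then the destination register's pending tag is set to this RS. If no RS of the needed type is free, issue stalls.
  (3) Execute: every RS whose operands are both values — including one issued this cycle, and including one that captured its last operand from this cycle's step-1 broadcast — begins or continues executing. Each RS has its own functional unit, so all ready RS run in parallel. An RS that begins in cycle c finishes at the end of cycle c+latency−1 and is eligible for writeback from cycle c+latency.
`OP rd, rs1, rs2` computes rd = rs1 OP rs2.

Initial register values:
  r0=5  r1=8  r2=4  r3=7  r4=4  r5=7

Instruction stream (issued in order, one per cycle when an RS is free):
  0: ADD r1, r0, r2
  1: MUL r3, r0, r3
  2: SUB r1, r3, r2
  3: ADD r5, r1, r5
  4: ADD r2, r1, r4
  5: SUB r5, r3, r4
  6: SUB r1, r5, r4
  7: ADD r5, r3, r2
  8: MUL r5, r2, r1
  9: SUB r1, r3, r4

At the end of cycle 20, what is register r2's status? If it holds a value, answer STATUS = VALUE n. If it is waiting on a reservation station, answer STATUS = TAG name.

STATUS = VALUE 35

  c1: issue ADD r1<-Add1  regs: r0:5,r1:Add1,r2:4,r3:7,r4:4,r5:7
  c2: issue MUL r3<-Mul1  regs: r0:5,r1:Add1,r2:4,r3:Mul1,r4:4,r5:7
  c3: issue SUB r1<-Add2  regs: r0:5,r1:Add2,r2:4,r3:Mul1,r4:4,r5:7
  c4: CDB Add1=9; issue ADD r5<-Add1  regs: r0:5,r1:Add2,r2:4,r3:Mul1,r4:4,r5:Add1
  c5: issue ADD r2<-Add3  regs: r0:5,r1:Add2,r2:Add3,r3:Mul1,r4:4,r5:Add1
  c6: stall  regs: r0:5,r1:Add2,r2:Add3,r3:Mul1,r4:4,r5:Add1
  c7: CDB Mul1=35; stall  regs: r0:5,r1:Add2,r2:Add3,r3:35,r4:4,r5:Add1
  c8: stall  regs: r0:5,r1:Add2,r2:Add3,r3:35,r4:4,r5:Add1
  c9: stall  regs: r0:5,r1:Add2,r2:Add3,r3:35,r4:4,r5:Add1
  c10: CDB Add2=31; issue SUB r5<-Add2  regs: r0:5,r1:31,r2:Add3,r3:35,r4:4,r5:Add2
  c11: stall  regs: r0:5,r1:31,r2:Add3,r3:35,r4:4,r5:Add2
  c12: stall  regs: r0:5,r1:31,r2:Add3,r3:35,r4:4,r5:Add2
  c13: CDB Add1=38; issue SUB r1<-Add1  regs: r0:5,r1:Add1,r2:Add3,r3:35,r4:4,r5:Add2
  c14: CDB Add2=31; issue ADD r5<-Add2  regs: r0:5,r1:Add1,r2:Add3,r3:35,r4:4,r5:Add2
  c15: CDB Add3=35; issue MUL r5<-Mul1  regs: r0:5,r1:Add1,r2:35,r3:35,r4:4,r5:Mul1
  c16: issue SUB r1<-Add3  regs: r0:5,r1:Add3,r2:35,r3:35,r4:4,r5:Mul1
  c17: CDB Add1=27  regs: r0:5,r1:Add3,r2:35,r3:35,r4:4,r5:Mul1
  c18: CDB Add2=70  regs: r0:5,r1:Add3,r2:35,r3:35,r4:4,r5:Mul1
  c19: CDB Add3=31  regs: r0:5,r1:31,r2:35,r3:35,r4:4,r5:Mul1
  c20: -  regs: r0:5,r1:31,r2:35,r3:35,r4:4,r5:Mul1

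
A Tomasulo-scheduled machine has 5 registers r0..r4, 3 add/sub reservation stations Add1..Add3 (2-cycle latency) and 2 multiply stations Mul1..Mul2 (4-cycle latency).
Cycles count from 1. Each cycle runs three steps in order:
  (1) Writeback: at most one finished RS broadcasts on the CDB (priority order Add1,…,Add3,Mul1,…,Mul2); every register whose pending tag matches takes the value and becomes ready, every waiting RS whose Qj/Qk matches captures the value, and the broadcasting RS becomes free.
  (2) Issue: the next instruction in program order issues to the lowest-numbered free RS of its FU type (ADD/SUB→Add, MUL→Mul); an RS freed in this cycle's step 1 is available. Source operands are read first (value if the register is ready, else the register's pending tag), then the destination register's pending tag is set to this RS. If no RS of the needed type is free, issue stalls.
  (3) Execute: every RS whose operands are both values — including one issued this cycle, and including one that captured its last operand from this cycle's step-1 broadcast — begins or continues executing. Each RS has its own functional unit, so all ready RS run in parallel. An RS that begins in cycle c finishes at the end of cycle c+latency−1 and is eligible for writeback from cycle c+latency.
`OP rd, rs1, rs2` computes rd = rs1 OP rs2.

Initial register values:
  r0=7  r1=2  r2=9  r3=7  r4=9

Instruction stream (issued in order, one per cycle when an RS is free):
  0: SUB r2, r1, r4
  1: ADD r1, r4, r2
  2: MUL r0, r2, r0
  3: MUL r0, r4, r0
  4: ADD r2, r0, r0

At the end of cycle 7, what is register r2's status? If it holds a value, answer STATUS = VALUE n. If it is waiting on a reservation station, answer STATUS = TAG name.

c1: issue SUB r2<-Add1 | r0:7,r1:2,r2:Add1,r3:7,r4:9
c2: issue ADD r1<-Add2 | r0:7,r1:Add2,r2:Add1,r3:7,r4:9
c3: CDB Add1=-7; issue MUL r0<-Mul1 | r0:Mul1,r1:Add2,r2:-7,r3:7,r4:9
c4: issue MUL r0<-Mul2 | r0:Mul2,r1:Add2,r2:-7,r3:7,r4:9
c5: CDB Add2=2; issue ADD r2<-Add1 | r0:Mul2,r1:2,r2:Add1,r3:7,r4:9
c6: - | r0:Mul2,r1:2,r2:Add1,r3:7,r4:9
c7: CDB Mul1=-49 | r0:Mul2,r1:2,r2:Add1,r3:7,r4:9

STATUS = TAG Add1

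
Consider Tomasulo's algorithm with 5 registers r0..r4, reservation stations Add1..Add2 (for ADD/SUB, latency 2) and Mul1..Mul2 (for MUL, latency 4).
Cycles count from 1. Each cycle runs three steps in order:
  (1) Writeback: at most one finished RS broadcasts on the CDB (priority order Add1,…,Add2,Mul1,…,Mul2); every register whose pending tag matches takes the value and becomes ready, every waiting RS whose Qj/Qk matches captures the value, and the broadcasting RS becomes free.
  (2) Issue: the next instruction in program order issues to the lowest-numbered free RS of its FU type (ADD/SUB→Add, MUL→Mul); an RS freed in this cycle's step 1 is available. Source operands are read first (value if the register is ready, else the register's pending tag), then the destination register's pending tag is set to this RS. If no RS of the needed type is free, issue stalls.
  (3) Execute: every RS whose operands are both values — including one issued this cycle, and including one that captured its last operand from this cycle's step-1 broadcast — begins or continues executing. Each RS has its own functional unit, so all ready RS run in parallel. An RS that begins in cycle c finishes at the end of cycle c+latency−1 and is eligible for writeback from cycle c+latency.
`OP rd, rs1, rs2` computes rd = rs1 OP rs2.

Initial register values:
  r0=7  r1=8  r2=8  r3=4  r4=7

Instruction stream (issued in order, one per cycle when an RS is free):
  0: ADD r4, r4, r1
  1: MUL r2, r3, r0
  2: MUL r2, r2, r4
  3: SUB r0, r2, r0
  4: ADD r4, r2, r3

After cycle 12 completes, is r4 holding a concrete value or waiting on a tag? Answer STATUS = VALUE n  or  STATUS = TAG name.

STATUS = TAG Add2

c1: issue ADD r4<-Add1 | r0:7,r1:8,r2:8,r3:4,r4:Add1
c2: issue MUL r2<-Mul1 | r0:7,r1:8,r2:Mul1,r3:4,r4:Add1
c3: CDB Add1=15; issue MUL r2<-Mul2 | r0:7,r1:8,r2:Mul2,r3:4,r4:15
c4: issue SUB r0<-Add1 | r0:Add1,r1:8,r2:Mul2,r3:4,r4:15
c5: issue ADD r4<-Add2 | r0:Add1,r1:8,r2:Mul2,r3:4,r4:Add2
c6: CDB Mul1=28 | r0:Add1,r1:8,r2:Mul2,r3:4,r4:Add2
c7: - | r0:Add1,r1:8,r2:Mul2,r3:4,r4:Add2
c8: - | r0:Add1,r1:8,r2:Mul2,r3:4,r4:Add2
c9: - | r0:Add1,r1:8,r2:Mul2,r3:4,r4:Add2
c10: CDB Mul2=420 | r0:Add1,r1:8,r2:420,r3:4,r4:Add2
c11: - | r0:Add1,r1:8,r2:420,r3:4,r4:Add2
c12: CDB Add1=413 | r0:413,r1:8,r2:420,r3:4,r4:Add2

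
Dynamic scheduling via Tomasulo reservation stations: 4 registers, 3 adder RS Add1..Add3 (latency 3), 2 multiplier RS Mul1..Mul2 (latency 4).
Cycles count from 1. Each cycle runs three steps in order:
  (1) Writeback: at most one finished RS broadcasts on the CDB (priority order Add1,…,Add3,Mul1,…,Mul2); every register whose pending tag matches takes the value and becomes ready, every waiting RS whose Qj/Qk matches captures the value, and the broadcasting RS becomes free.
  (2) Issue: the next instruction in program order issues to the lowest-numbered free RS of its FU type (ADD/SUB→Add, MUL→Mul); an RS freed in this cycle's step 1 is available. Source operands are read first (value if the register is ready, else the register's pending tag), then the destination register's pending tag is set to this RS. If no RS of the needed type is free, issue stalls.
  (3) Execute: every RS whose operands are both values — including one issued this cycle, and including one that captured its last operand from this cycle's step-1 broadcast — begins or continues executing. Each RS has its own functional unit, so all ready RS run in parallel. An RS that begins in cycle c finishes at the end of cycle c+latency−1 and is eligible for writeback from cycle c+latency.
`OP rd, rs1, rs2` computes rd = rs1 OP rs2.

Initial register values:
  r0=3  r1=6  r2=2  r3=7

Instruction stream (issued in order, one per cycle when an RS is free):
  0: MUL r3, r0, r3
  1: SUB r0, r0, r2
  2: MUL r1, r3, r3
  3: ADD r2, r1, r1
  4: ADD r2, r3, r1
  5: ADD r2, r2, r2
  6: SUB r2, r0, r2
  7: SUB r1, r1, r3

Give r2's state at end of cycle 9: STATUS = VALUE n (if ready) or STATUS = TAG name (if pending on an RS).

STATUS = TAG Add3

  c1: issue MUL r3<-Mul1  regs: r0:3,r1:6,r2:2,r3:Mul1
  c2: issue SUB r0<-Add1  regs: r0:Add1,r1:6,r2:2,r3:Mul1
  c3: issue MUL r1<-Mul2  regs: r0:Add1,r1:Mul2,r2:2,r3:Mul1
  c4: issue ADD r2<-Add2  regs: r0:Add1,r1:Mul2,r2:Add2,r3:Mul1
  c5: CDB Add1=1; issue ADD r2<-Add1  regs: r0:1,r1:Mul2,r2:Add1,r3:Mul1
  c6: CDB Mul1=21; issue ADD r2<-Add3  regs: r0:1,r1:Mul2,r2:Add3,r3:21
  c7: stall  regs: r0:1,r1:Mul2,r2:Add3,r3:21
  c8: stall  regs: r0:1,r1:Mul2,r2:Add3,r3:21
  c9: stall  regs: r0:1,r1:Mul2,r2:Add3,r3:21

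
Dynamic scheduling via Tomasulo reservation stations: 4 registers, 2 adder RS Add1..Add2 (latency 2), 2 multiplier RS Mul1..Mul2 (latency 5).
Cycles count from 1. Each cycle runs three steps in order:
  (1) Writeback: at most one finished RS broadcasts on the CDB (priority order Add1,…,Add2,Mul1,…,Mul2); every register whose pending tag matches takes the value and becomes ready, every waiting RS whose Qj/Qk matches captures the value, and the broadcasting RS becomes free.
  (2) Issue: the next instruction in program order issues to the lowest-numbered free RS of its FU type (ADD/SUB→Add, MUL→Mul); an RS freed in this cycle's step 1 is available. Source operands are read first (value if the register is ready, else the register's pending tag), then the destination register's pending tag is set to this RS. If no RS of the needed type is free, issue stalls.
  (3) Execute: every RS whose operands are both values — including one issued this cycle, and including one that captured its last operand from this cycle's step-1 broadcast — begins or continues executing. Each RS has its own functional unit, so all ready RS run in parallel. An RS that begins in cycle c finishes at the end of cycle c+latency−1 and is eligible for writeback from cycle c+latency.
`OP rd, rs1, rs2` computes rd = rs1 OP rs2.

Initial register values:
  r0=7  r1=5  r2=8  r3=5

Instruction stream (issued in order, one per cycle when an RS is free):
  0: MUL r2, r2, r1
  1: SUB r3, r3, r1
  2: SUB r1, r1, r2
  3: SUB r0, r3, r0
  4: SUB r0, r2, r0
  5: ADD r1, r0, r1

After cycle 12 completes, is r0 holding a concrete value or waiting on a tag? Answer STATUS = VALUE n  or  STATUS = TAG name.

STATUS = VALUE 47

  c1: issue MUL r2<-Mul1  regs: r0:7,r1:5,r2:Mul1,r3:5
  c2: issue SUB r3<-Add1  regs: r0:7,r1:5,r2:Mul1,r3:Add1
  c3: issue SUB r1<-Add2  regs: r0:7,r1:Add2,r2:Mul1,r3:Add1
  c4: CDB Add1=0; issue SUB r0<-Add1  regs: r0:Add1,r1:Add2,r2:Mul1,r3:0
  c5: stall  regs: r0:Add1,r1:Add2,r2:Mul1,r3:0
  c6: CDB Add1=-7; issue SUB r0<-Add1  regs: r0:Add1,r1:Add2,r2:Mul1,r3:0
  c7: CDB Mul1=40; stall  regs: r0:Add1,r1:Add2,r2:40,r3:0
  c8: stall  regs: r0:Add1,r1:Add2,r2:40,r3:0
  c9: CDB Add1=47; issue ADD r1<-Add1  regs: r0:47,r1:Add1,r2:40,r3:0
  c10: CDB Add2=-35  regs: r0:47,r1:Add1,r2:40,r3:0
  c11: -  regs: r0:47,r1:Add1,r2:40,r3:0
  c12: CDB Add1=12  regs: r0:47,r1:12,r2:40,r3:0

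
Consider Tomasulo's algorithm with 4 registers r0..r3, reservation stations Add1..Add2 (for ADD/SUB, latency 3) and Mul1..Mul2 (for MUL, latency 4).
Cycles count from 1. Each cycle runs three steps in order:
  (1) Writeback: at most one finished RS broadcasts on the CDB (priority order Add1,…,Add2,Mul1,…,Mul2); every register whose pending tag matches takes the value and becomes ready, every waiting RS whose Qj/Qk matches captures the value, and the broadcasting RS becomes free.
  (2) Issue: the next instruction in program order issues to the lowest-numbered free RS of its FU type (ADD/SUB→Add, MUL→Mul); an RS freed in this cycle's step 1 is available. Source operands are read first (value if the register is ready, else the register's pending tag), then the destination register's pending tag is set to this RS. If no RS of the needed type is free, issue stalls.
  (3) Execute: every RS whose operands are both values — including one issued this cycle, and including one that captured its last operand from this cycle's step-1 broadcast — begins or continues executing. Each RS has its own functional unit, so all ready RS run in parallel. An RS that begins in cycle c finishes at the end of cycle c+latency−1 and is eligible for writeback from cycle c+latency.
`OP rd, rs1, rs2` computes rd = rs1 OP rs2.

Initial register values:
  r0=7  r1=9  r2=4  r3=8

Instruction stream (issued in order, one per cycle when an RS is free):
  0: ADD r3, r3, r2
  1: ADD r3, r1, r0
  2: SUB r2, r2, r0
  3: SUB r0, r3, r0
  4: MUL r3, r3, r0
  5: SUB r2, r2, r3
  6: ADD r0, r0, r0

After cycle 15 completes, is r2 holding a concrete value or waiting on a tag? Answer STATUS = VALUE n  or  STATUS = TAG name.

STATUS = VALUE -147

c1: issue ADD r3<-Add1 | r0:7,r1:9,r2:4,r3:Add1
c2: issue ADD r3<-Add2 | r0:7,r1:9,r2:4,r3:Add2
c3: stall | r0:7,r1:9,r2:4,r3:Add2
c4: CDB Add1=12; issue SUB r2<-Add1 | r0:7,r1:9,r2:Add1,r3:Add2
c5: CDB Add2=16; issue SUB r0<-Add2 | r0:Add2,r1:9,r2:Add1,r3:16
c6: issue MUL r3<-Mul1 | r0:Add2,r1:9,r2:Add1,r3:Mul1
c7: CDB Add1=-3; issue SUB r2<-Add1 | r0:Add2,r1:9,r2:Add1,r3:Mul1
c8: CDB Add2=9; issue ADD r0<-Add2 | r0:Add2,r1:9,r2:Add1,r3:Mul1
c9: - | r0:Add2,r1:9,r2:Add1,r3:Mul1
c10: - | r0:Add2,r1:9,r2:Add1,r3:Mul1
c11: CDB Add2=18 | r0:18,r1:9,r2:Add1,r3:Mul1
c12: CDB Mul1=144 | r0:18,r1:9,r2:Add1,r3:144
c13: - | r0:18,r1:9,r2:Add1,r3:144
c14: - | r0:18,r1:9,r2:Add1,r3:144
c15: CDB Add1=-147 | r0:18,r1:9,r2:-147,r3:144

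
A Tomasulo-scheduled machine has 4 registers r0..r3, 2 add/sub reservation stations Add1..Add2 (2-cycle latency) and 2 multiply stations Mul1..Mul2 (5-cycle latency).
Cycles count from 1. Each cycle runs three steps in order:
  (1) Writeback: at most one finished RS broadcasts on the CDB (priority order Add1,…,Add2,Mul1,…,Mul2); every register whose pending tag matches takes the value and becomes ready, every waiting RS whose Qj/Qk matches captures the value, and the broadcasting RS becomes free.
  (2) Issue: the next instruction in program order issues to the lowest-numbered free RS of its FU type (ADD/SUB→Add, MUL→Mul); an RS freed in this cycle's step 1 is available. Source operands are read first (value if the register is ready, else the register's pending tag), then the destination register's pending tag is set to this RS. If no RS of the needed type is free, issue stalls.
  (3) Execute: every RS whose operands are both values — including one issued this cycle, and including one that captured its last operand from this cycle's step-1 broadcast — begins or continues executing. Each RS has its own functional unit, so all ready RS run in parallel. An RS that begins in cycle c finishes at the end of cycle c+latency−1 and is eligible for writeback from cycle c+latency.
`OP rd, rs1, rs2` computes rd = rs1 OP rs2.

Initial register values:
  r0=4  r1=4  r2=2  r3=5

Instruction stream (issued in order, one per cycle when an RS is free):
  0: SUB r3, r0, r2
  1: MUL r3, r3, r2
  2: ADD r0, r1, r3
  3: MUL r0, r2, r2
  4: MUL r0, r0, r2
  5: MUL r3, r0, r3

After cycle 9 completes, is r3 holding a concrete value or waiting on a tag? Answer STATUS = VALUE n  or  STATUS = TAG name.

c1: issue SUB r3<-Add1 | r0:4,r1:4,r2:2,r3:Add1
c2: issue MUL r3<-Mul1 | r0:4,r1:4,r2:2,r3:Mul1
c3: CDB Add1=2; issue ADD r0<-Add1 | r0:Add1,r1:4,r2:2,r3:Mul1
c4: issue MUL r0<-Mul2 | r0:Mul2,r1:4,r2:2,r3:Mul1
c5: stall | r0:Mul2,r1:4,r2:2,r3:Mul1
c6: stall | r0:Mul2,r1:4,r2:2,r3:Mul1
c7: stall | r0:Mul2,r1:4,r2:2,r3:Mul1
c8: CDB Mul1=4; issue MUL r0<-Mul1 | r0:Mul1,r1:4,r2:2,r3:4
c9: CDB Mul2=4; issue MUL r3<-Mul2 | r0:Mul1,r1:4,r2:2,r3:Mul2

STATUS = TAG Mul2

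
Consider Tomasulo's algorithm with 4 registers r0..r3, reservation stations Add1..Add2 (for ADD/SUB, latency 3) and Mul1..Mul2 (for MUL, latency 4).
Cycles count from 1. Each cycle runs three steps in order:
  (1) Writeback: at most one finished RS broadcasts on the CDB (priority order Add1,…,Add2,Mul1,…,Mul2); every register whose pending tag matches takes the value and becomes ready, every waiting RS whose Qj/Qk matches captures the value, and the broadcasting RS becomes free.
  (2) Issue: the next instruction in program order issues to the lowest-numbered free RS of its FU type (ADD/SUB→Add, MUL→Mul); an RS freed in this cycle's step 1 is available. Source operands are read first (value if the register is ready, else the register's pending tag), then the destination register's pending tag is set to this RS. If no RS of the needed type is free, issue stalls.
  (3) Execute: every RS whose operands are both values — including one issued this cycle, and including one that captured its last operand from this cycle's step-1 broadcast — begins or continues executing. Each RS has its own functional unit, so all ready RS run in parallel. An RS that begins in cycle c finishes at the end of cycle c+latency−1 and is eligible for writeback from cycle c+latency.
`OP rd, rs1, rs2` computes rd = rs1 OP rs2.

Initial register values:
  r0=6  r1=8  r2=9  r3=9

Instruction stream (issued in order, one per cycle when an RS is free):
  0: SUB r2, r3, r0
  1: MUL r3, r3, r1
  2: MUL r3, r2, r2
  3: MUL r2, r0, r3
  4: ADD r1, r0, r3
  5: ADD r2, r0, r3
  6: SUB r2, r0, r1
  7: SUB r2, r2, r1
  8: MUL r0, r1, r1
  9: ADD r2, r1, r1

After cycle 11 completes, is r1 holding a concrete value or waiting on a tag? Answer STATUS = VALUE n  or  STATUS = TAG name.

STATUS = VALUE 15

cycle 1: issue SUB r2<-Add1 // r0:6,r1:8,r2:Add1,r3:9
cycle 2: issue MUL r3<-Mul1 // r0:6,r1:8,r2:Add1,r3:Mul1
cycle 3: issue MUL r3<-Mul2 // r0:6,r1:8,r2:Add1,r3:Mul2
cycle 4: CDB Add1=3; stall // r0:6,r1:8,r2:3,r3:Mul2
cycle 5: stall // r0:6,r1:8,r2:3,r3:Mul2
cycle 6: CDB Mul1=72; issue MUL r2<-Mul1 // r0:6,r1:8,r2:Mul1,r3:Mul2
cycle 7: issue ADD r1<-Add1 // r0:6,r1:Add1,r2:Mul1,r3:Mul2
cycle 8: CDB Mul2=9; issue ADD r2<-Add2 // r0:6,r1:Add1,r2:Add2,r3:9
cycle 9: stall // r0:6,r1:Add1,r2:Add2,r3:9
cycle 10: stall // r0:6,r1:Add1,r2:Add2,r3:9
cycle 11: CDB Add1=15; issue SUB r2<-Add1 // r0:6,r1:15,r2:Add1,r3:9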